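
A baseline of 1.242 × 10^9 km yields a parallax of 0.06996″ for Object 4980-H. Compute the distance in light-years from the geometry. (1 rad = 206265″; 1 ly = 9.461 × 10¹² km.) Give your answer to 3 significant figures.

387 ly

θ = 0.06996″ = 0.06996/206265 = 3.3918 × 10^-7 rad.
d = B/θ = (1.242 × 10^9) / (3.3918 × 10^-7) = 3.6618 × 10^15 km = (3.6618 × 10^15) / (9.461 × 10^12) ly = 387.04 ly.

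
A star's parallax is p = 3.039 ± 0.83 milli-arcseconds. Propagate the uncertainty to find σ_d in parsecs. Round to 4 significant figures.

d = 1/p, so σ_d = σ_p / p².
σ_d = 0.000830 / (0.003039)² = 0.000830 / 0.0000092355 = 89.871 pc.

89.87 pc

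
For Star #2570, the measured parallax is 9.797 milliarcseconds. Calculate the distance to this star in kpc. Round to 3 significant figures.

0.102 kpc

p = 9.797 milliarcseconds = 0.009797 arcsec.
d = 1/p = 1/0.009797 = 102.07 pc.
= 0.10207 kpc.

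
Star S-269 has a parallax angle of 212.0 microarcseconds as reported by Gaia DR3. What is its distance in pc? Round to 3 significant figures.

p = 212.0 microarcseconds = 0.0002120 arcsec.
d = 1/p = 1/0.0002120 = 4717 pc.

4720 pc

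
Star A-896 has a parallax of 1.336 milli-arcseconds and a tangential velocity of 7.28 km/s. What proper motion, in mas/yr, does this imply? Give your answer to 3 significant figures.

2.05 mas/yr

d = 1/p = 1/0.001336″ = 748.5 pc.
μ = v_t / (4.74 d) = 7.28 / (4.74 × 748.5) = 7.28 / 3547.9 = 0.0020519 ″/yr = 2.0519 mas/yr.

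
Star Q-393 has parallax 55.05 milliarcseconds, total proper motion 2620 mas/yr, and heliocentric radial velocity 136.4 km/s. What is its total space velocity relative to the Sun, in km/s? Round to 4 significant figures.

263.6 km/s

d = 1/p = 1/0.05505″ = 18.165 pc.
μ = 2620 mas/yr = 2.620 ″/yr.
v_t = 4.740 μ d = 4.740 × 2.620 × 18.165 = 225.59 km/s.
v = √(v_r² + v_t²) = √(136.4² + 225.59²) = √69495.8 = 263.62 km/s.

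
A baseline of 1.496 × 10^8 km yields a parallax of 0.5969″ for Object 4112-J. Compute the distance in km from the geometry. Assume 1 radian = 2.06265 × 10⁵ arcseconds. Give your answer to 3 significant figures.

θ = 0.5969″ = 0.5969/206265 = 2.8939 × 10^-6 rad.
d = B/θ = (1.496 × 10^8) / (2.8939 × 10^-6) = 5.1695 × 10^13 km.

5.17 × 10^13 km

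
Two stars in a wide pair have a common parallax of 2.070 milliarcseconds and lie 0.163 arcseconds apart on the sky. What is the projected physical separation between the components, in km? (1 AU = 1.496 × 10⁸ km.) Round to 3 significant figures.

d = 1/p = 1/0.002070″ = 483.09 pc.
At distance d (pc), an angle of θ arcsec spans θ·d AU: s = 0.163 × 483.09 = 78.744 AU.
= 78.744 × 1.496 × 10⁸ km = 1.1780 × 10^10 km.

1.18 × 10^10 km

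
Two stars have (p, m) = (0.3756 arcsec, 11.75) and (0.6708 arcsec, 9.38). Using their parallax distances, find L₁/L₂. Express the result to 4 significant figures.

L₁/L₂ = 0.3595

d₁ = 1/p₁ = 1/0.3756″ = 2.6624 pc; d₂ = 1/p₂ = 1/0.6708″ = 1.4908 pc.
M₁ = m₁ − 5 log₁₀ d₁ + 5 = 11.75 − 2.1264 + 5 = 14.6236.
M₂ = 9.38 − 0.8671 + 5 = 13.5129.
L₁/L₂ = 10^(0.4(M₂ − M₁)) = 10^(0.4 × (-1.1107)) = 10^(-0.44428) = 0.35952.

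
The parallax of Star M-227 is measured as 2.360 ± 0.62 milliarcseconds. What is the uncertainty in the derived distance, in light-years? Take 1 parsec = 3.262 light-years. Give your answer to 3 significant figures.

d = 1/p, so σ_d = σ_p / p².
σ_d = 0.000620 / (0.002360)² = 0.000620 / 0.0000055696 = 111.32 pc = 111.32 × 3.262 ly = 363.13 ly.

363 ly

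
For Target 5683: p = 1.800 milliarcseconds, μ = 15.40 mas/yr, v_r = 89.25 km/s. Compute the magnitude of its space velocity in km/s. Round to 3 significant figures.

d = 1/p = 1/0.001800″ = 555.56 pc.
μ = 15.40 mas/yr = 0.01540 ″/yr.
v_t = 4.740 μ d = 4.740 × 0.01540 × 555.56 = 40.554 km/s.
v = √(v_r² + v_t²) = √(89.25² + 40.554²) = √9610.19 = 98.032 km/s.

98.0 km/s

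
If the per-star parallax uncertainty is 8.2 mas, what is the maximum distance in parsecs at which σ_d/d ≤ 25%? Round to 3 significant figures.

σ_d/d = σ_p/p, so the condition is σ_p/p ≤ 0.25, i.e. p ≥ σ_p/0.25.
p_min = 8.2/0.25 = 32.8 mas = 0.0328 arcsec.
d_max = 1/p_min = 1/0.0328 = 30.488 pc.

30.5 pc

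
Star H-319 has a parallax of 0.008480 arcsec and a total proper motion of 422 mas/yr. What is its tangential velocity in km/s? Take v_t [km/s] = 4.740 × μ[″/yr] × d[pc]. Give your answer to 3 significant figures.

236 km/s

d = 1/p = 1/0.008480″ = 117.92 pc.
μ = 422 mas/yr = 0.422 ″/yr.
v_t = 4.74 × μ × d = 4.74 × 0.422 × 117.92 = 235.87 km/s.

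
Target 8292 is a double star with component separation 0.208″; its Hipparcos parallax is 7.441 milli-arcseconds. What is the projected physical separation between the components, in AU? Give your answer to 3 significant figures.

28.0 AU

d = 1/p = 1/0.007441″ = 134.39 pc.
At distance d (pc), an angle of θ arcsec spans θ·d AU: s = 0.208 × 134.39 = 27.953 AU.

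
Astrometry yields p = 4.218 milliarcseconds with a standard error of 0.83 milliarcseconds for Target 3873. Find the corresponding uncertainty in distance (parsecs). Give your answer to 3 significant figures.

d = 1/p, so σ_d = σ_p / p².
σ_d = 0.000830 / (0.004218)² = 0.000830 / 0.000017792 = 46.65 pc.

46.7 pc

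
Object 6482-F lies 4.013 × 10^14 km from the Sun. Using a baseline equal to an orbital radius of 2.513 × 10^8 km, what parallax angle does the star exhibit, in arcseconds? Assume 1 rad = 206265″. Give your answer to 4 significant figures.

θ ≈ B/d = (2.513 × 10^8) / (4.013 × 10^14) = 6.2621 × 10^-7 rad.
In arcseconds: 6.2621 × 10^-7 × 206265 = 0.12917″.

0.1292 arcsec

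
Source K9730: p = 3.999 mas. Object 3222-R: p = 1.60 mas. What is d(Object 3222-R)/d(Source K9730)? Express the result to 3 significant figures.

Since d = 1/p, d_B/d_A = p_A/p_B.
= 3.999 / 1.60 = 2.4994.

2.50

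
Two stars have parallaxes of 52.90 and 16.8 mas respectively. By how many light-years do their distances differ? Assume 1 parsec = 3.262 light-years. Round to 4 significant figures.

d_A = 1/0.05290″ = 18.904 pc; d_B = 1/0.01680″ = 59.524 pc.
|d_B − d_A| = |59.524 − 18.904| = 40.62 pc = 40.62 × 3.262 ly = 132.5 ly.

132.5 ly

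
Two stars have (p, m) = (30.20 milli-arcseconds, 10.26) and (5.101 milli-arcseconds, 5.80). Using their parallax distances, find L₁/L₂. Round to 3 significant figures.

L₁/L₂ = 0.000469

d₁ = 1/p₁ = 1/0.03020″ = 33.113 pc; d₂ = 1/p₂ = 1/0.005101″ = 196.04 pc.
M₁ = m₁ − 5 log₁₀ d₁ + 5 = 10.26 − 7.6000 + 5 = 7.6600.
M₂ = 5.80 − 11.4617 + 5 = -0.6617.
L₁/L₂ = 10^(0.4(M₂ − M₁)) = 10^(0.4 × (-8.3217)) = 10^(-3.32868) = 0.00046916.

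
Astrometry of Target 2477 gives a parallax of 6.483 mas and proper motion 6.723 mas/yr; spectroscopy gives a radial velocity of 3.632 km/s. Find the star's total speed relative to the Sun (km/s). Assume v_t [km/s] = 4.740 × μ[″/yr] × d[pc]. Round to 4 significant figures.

d = 1/p = 1/0.006483″ = 154.25 pc.
μ = 6.723 mas/yr = 0.006723 ″/yr.
v_t = 4.740 μ d = 4.740 × 0.006723 × 154.25 = 4.9155 km/s.
v = √(v_r² + v_t²) = √(3.632² + 4.9155²) = √37.3536 = 6.1118 km/s.

6.112 km/s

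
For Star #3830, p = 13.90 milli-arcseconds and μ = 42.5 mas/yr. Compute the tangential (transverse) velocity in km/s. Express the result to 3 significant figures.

14.5 km/s

d = 1/p = 1/0.01390″ = 71.942 pc.
μ = 42.5 mas/yr = 0.0425 ″/yr.
v_t = 4.74 × μ × d = 4.74 × 0.0425 × 71.942 = 14.493 km/s.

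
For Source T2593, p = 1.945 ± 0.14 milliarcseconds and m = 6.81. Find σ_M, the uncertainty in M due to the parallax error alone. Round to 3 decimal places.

M = m − 5 log₁₀ d + 5 = m + 5 log₁₀ p + 5, so ∂M/∂p = 5/(p ln 10).
σ_M = (5/ln 10) · (σ_p/p) = 2.1715 × 0.14/1.945 = 2.1715 × 0.071979 = 0.1563.

σ_M = 0.156 mag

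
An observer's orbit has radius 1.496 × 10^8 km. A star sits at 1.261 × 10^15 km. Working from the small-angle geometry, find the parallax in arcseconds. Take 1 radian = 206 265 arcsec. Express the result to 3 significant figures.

θ ≈ B/d = (1.496 × 10^8) / (1.261 × 10^15) = 1.1864 × 10^-7 rad.
In arcseconds: 1.1864 × 10^-7 × 206265 = 0.024471″.

0.0245 arcsec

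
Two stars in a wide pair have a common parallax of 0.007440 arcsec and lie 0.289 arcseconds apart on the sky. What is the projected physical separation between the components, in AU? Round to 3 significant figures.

38.8 AU

d = 1/p = 1/0.007440″ = 134.41 pc.
At distance d (pc), an angle of θ arcsec spans θ·d AU: s = 0.289 × 134.41 = 38.844 AU.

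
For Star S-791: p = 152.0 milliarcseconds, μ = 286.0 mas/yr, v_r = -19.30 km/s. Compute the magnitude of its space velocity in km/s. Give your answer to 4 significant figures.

d = 1/p = 1/0.1520″ = 6.5789 pc.
μ = 286.0 mas/yr = 0.2860 ″/yr.
v_t = 4.740 μ d = 4.740 × 0.2860 × 6.5789 = 8.9186 km/s.
v = √(v_r² + v_t²) = √((-19.30)² + 8.9186²) = √452.031 = 21.261 km/s.

21.26 km/s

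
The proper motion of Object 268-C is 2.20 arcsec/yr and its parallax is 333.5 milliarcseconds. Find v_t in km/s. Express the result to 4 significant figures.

d = 1/p = 1/0.3335″ = 2.9985 pc.
v_t = 4.74 × μ × d = 4.74 × 2.20 × 2.9985 = 31.268 km/s.

31.27 km/s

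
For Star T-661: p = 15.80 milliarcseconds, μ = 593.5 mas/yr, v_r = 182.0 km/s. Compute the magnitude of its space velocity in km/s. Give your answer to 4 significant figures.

d = 1/p = 1/0.01580″ = 63.291 pc.
μ = 593.5 mas/yr = 0.5935 ″/yr.
v_t = 4.740 μ d = 4.740 × 0.5935 × 63.291 = 178.05 km/s.
v = √(v_r² + v_t²) = √(182.0² + 178.05²) = √64825.8 = 254.61 km/s.

254.6 km/s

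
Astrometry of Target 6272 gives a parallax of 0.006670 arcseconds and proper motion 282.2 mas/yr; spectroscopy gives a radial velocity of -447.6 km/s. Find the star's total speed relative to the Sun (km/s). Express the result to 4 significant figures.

490.5 km/s

d = 1/p = 1/0.006670″ = 149.93 pc.
μ = 282.2 mas/yr = 0.2822 ″/yr.
v_t = 4.740 μ d = 4.740 × 0.2822 × 149.93 = 200.55 km/s.
v = √(v_r² + v_t²) = √((-447.6)² + 200.55²) = √240566 = 490.48 km/s.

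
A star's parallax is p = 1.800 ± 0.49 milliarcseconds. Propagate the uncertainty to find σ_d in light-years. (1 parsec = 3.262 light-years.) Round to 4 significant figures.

493.3 ly

d = 1/p, so σ_d = σ_p / p².
σ_d = 0.000490 / (0.001800)² = 0.000490 / 0.00000324 = 151.23 pc = 151.23 × 3.262 ly = 493.31 ly.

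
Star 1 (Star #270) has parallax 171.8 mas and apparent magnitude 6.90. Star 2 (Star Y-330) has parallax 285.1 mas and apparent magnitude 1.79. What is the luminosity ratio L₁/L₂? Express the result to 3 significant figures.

L₁/L₂ = 0.0249

d₁ = 1/p₁ = 1/0.1718″ = 5.8207 pc; d₂ = 1/p₂ = 1/0.2851″ = 3.5075 pc.
M₁ = m₁ − 5 log₁₀ d₁ + 5 = 6.90 − 3.8249 + 5 = 8.0751.
M₂ = 1.79 − 2.7250 + 5 = 4.0650.
L₁/L₂ = 10^(0.4(M₂ − M₁)) = 10^(0.4 × (-4.0101)) = 10^(-1.60404) = 0.024886.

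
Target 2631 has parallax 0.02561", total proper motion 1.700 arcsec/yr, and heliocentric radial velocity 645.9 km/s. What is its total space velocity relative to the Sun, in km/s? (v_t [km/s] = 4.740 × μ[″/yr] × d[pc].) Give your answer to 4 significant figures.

718.5 km/s

d = 1/p = 1/0.02561″ = 39.047 pc.
v_t = 4.740 μ d = 4.740 × 1.700 × 39.047 = 314.64 km/s.
v = √(v_r² + v_t²) = √(645.9² + 314.64²) = √516185 = 718.46 km/s.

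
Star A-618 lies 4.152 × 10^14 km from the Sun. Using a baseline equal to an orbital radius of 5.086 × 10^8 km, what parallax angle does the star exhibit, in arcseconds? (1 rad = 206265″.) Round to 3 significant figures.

θ ≈ B/d = (5.086 × 10^8) / (4.152 × 10^14) = 1.2250 × 10^-6 rad.
In arcseconds: 1.2250 × 10^-6 × 206265 = 0.25267″.

0.253 arcsec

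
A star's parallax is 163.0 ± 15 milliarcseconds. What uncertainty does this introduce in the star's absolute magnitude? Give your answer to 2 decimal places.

σ_M = 0.20 mag

M = m − 5 log₁₀ d + 5 = m + 5 log₁₀ p + 5, so ∂M/∂p = 5/(p ln 10).
σ_M = (5/ln 10) · (σ_p/p) = 2.1715 × 15/163.0 = 2.1715 × 0.092025 = 0.19983.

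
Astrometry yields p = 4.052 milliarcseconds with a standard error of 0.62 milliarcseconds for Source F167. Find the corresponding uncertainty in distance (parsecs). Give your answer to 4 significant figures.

d = 1/p, so σ_d = σ_p / p².
σ_d = 0.000620 / (0.004052)² = 0.000620 / 0.000016419 = 37.761 pc.

37.76 pc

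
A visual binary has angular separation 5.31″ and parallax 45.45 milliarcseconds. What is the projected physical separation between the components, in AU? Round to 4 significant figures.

d = 1/p = 1/0.04545″ = 22.002 pc.
At distance d (pc), an angle of θ arcsec spans θ·d AU: s = 5.31 × 22.002 = 116.83 AU.

116.8 AU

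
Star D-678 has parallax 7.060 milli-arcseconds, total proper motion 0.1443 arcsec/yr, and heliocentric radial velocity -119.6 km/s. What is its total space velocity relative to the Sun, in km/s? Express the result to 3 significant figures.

154 km/s

d = 1/p = 1/0.007060″ = 141.64 pc.
v_t = 4.740 μ d = 4.740 × 0.1443 × 141.64 = 96.879 km/s.
v = √(v_r² + v_t²) = √((-119.6)² + 96.879²) = √23689.7 = 153.91 km/s.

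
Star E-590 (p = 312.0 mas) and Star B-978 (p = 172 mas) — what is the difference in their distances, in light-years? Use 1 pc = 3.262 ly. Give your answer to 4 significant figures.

d_A = 1/0.3120″ = 3.2051 pc; d_B = 1/0.1720″ = 5.814 pc.
|d_B − d_A| = |5.814 − 3.2051| = 2.6089 pc = 2.6089 × 3.262 ly = 8.5102 ly.

8.510 ly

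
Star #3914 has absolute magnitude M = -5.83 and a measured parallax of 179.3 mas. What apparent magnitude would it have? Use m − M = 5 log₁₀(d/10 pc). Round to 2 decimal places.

m = -7.10

d = 1/p = 1/0.1793″ = 5.5772 pc.
m − M = 5 log₁₀ d − 5 = 5 log₁₀(5.5772) − 5 = 3.7321 − 5 = -1.2679.
m = M + (m − M) = -5.83 + (-1.2679) = -7.10.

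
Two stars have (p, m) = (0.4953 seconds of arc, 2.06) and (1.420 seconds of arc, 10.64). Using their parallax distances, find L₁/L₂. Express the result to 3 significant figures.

d₁ = 1/p₁ = 1/0.4953″ = 2.019 pc; d₂ = 1/p₂ = 1/1.420″ = 0.70423 pc.
M₁ = m₁ − 5 log₁₀ d₁ + 5 = 2.06 − 1.5257 + 5 = 5.5343.
M₂ = 10.64 − (-0.7614) + 5 = 16.4014.
L₁/L₂ = 10^(0.4(M₂ − M₁)) = 10^(0.4 × 10.8671) = 10^4.34684 = 22225.

L₁/L₂ = 22200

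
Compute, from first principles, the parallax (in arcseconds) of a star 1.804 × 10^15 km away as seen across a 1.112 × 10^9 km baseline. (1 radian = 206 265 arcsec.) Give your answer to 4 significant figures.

0.1271 arcsec

θ ≈ B/d = (1.112 × 10^9) / (1.804 × 10^15) = 6.1641 × 10^-7 rad.
In arcseconds: 6.1641 × 10^-7 × 206265 = 0.12714″.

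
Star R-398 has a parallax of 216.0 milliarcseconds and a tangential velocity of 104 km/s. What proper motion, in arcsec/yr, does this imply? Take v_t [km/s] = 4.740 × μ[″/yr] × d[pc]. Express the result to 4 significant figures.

4.739 arcsec/yr

d = 1/p = 1/0.2160″ = 4.6296 pc.
μ = v_t / (4.74 d) = 104 / (4.74 × 4.6296) = 104 / 21.944 = 4.7393 ″/yr.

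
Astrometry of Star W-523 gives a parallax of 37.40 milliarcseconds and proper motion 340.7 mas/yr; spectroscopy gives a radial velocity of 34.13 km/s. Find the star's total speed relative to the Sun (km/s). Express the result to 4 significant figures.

d = 1/p = 1/0.03740″ = 26.738 pc.
μ = 340.7 mas/yr = 0.3407 ″/yr.
v_t = 4.740 μ d = 4.740 × 0.3407 × 26.738 = 43.18 km/s.
v = √(v_r² + v_t²) = √(34.13² + 43.18²) = √3029.37 = 55.04 km/s.

55.04 km/s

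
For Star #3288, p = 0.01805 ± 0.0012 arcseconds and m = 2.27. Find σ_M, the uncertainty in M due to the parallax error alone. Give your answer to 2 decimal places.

σ_M = 0.14 mag

M = m − 5 log₁₀ d + 5 = m + 5 log₁₀ p + 5, so ∂M/∂p = 5/(p ln 10).
σ_M = (5/ln 10) · (σ_p/p) = 2.1715 × 0.0012/0.01805 = 2.1715 × 0.066482 = 0.14437.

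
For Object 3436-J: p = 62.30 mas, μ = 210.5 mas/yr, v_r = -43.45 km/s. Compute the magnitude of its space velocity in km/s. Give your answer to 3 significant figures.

d = 1/p = 1/0.06230″ = 16.051 pc.
μ = 210.5 mas/yr = 0.2105 ″/yr.
v_t = 4.740 μ d = 4.740 × 0.2105 × 16.051 = 16.015 km/s.
v = √(v_r² + v_t²) = √((-43.45)² + 16.015²) = √2144.38 = 46.307 km/s.

46.3 km/s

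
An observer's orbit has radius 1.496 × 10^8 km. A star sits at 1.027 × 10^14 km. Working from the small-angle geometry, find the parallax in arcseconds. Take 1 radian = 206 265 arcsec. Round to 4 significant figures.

θ ≈ B/d = (1.496 × 10^8) / (1.027 × 10^14) = 1.4567 × 10^-6 rad.
In arcseconds: 1.4567 × 10^-6 × 206265 = 0.30047″.

0.3005 arcsec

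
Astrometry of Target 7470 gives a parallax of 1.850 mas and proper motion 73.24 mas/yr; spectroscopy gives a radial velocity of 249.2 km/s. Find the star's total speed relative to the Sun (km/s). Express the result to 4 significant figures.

d = 1/p = 1/0.001850″ = 540.54 pc.
μ = 73.24 mas/yr = 0.07324 ″/yr.
v_t = 4.740 μ d = 4.740 × 0.07324 × 540.54 = 187.65 km/s.
v = √(v_r² + v_t²) = √(249.2² + 187.65²) = √97313.2 = 311.95 km/s.

312.0 km/s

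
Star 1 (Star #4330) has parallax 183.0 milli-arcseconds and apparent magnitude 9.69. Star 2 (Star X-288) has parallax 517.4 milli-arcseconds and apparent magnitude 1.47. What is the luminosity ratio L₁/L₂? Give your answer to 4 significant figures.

L₁/L₂ = 0.004119

d₁ = 1/p₁ = 1/0.1830″ = 5.4645 pc; d₂ = 1/p₂ = 1/0.5174″ = 1.9327 pc.
M₁ = m₁ − 5 log₁₀ d₁ + 5 = 9.69 − 3.6878 + 5 = 11.0022.
M₂ = 1.47 − 1.4308 + 5 = 5.0392.
L₁/L₂ = 10^(0.4(M₂ − M₁)) = 10^(0.4 × (-5.9630)) = 10^(-2.38520) = 0.0041191.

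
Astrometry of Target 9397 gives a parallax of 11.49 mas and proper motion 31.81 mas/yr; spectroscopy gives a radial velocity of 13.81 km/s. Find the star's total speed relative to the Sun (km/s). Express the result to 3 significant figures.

19.1 km/s

d = 1/p = 1/0.01149″ = 87.032 pc.
μ = 31.81 mas/yr = 0.03181 ″/yr.
v_t = 4.740 μ d = 4.740 × 0.03181 × 87.032 = 13.123 km/s.
v = √(v_r² + v_t²) = √(13.81² + 13.123²) = √362.929 = 19.051 km/s.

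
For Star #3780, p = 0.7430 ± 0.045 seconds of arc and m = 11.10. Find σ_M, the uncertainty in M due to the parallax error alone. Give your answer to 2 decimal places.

M = m − 5 log₁₀ d + 5 = m + 5 log₁₀ p + 5, so ∂M/∂p = 5/(p ln 10).
σ_M = (5/ln 10) · (σ_p/p) = 2.1715 × 0.045/0.7430 = 2.1715 × 0.060565 = 0.13152.

σ_M = 0.13 mag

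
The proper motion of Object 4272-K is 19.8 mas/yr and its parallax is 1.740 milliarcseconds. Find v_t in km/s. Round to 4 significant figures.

d = 1/p = 1/0.001740″ = 574.71 pc.
μ = 19.8 mas/yr = 0.0198 ″/yr.
v_t = 4.74 × μ × d = 4.74 × 0.0198 × 574.71 = 53.938 km/s.

53.94 km/s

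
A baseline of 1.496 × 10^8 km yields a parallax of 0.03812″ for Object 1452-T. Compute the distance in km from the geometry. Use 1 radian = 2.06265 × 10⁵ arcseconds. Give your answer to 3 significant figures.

8.09 × 10^14 km

θ = 0.03812″ = 0.03812/206265 = 1.8481 × 10^-7 rad.
d = B/θ = (1.496 × 10^8) / (1.8481 × 10^-7) = 8.0948 × 10^14 km.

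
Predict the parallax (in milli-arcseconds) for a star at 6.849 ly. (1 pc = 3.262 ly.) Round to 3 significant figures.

476 mas

d = 6.849 ly ÷ 3.262 = 2.0996 pc.
p = 1/d = 1/2.0996 = 0.47628 arcsec.
= 0.47628 × 1000 = 476.28 mas.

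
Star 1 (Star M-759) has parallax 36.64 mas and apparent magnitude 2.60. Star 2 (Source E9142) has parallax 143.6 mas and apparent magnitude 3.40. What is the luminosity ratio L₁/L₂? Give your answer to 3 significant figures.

L₁/L₂ = 32.1

d₁ = 1/p₁ = 1/0.03664″ = 27.293 pc; d₂ = 1/p₂ = 1/0.1436″ = 6.9638 pc.
M₁ = m₁ − 5 log₁₀ d₁ + 5 = 2.60 − 7.1803 + 5 = 0.4197.
M₂ = 3.40 − 4.2142 + 5 = 4.1858.
L₁/L₂ = 10^(0.4(M₂ − M₁)) = 10^(0.4 × 3.7661) = 10^1.50644 = 32.095.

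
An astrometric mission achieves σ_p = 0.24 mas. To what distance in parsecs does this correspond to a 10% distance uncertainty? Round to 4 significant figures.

σ_d/d = σ_p/p, so the condition is σ_p/p ≤ 0.10, i.e. p ≥ σ_p/0.10.
p_min = 0.24/0.10 = 2.4 mas = 0.0024 arcsec.
d_max = 1/p_min = 1/0.0024 = 416.67 pc.

416.7 pc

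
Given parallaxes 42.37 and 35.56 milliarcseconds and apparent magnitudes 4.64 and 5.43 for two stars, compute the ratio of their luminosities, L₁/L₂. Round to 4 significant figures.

L₁/L₂ = 1.458

d₁ = 1/p₁ = 1/0.04237″ = 23.602 pc; d₂ = 1/p₂ = 1/0.03556″ = 28.121 pc.
M₁ = m₁ − 5 log₁₀ d₁ + 5 = 4.64 − 6.8647 + 5 = 2.7753.
M₂ = 5.43 − 7.2452 + 5 = 3.1848.
L₁/L₂ = 10^(0.4(M₂ − M₁)) = 10^(0.4 × 0.4095) = 10^0.16380 = 1.4581.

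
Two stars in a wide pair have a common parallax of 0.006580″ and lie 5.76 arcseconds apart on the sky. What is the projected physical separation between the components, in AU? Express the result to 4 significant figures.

d = 1/p = 1/0.006580″ = 151.98 pc.
At distance d (pc), an angle of θ arcsec spans θ·d AU: s = 5.76 × 151.98 = 875.4 AU.

875.4 AU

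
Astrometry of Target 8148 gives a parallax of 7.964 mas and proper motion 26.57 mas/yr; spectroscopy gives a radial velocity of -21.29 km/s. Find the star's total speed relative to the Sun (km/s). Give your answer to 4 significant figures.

d = 1/p = 1/0.007964″ = 125.57 pc.
μ = 26.57 mas/yr = 0.02657 ″/yr.
v_t = 4.740 μ d = 4.740 × 0.02657 × 125.57 = 15.815 km/s.
v = √(v_r² + v_t²) = √((-21.29)² + 15.815²) = √703.378 = 26.521 km/s.

26.52 km/s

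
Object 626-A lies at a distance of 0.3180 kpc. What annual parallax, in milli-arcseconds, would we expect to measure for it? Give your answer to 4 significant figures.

3.145 mas

d = 0.3180 kpc = 318 pc.
p = 1/d = 1/318 = 0.0031447 arcsec.
= 0.0031447 × 1000 = 3.1447 mas.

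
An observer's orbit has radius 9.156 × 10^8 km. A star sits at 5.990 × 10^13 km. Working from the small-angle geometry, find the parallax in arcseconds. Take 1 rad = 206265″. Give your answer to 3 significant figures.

θ ≈ B/d = (9.156 × 10^8) / (5.990 × 10^13) = 1.5285 × 10^-5 rad.
In arcseconds: 1.5285 × 10^-5 × 206265 = 3.1528″.

3.15 arcsec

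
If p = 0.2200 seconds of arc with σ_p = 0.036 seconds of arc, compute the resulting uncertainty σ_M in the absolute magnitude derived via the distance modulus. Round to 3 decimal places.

σ_M = 0.355 mag

M = m − 5 log₁₀ d + 5 = m + 5 log₁₀ p + 5, so ∂M/∂p = 5/(p ln 10).
σ_M = (5/ln 10) · (σ_p/p) = 2.1715 × 0.036/0.2200 = 2.1715 × 0.16364 = 0.35534.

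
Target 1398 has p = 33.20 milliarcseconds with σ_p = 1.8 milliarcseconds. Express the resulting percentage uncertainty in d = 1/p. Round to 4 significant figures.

For d = 1/p, |σ_d/d| = |σ_p/p|.
σ_p/p = 1.8 / 33.20 = 0.054217 = 5.4217%.

5.422%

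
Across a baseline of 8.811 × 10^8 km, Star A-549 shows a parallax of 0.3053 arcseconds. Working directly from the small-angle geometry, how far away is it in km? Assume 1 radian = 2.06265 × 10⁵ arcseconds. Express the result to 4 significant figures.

θ = 0.3053″ = 0.3053/206265 = 1.4801 × 10^-6 rad.
d = B/θ = (8.811 × 10^8) / (1.4801 × 10^-6) = 5.9530 × 10^14 km.

5.953 × 10^14 km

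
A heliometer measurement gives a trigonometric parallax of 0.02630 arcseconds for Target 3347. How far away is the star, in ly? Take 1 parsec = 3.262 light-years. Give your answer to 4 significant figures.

d = 1/p = 1/0.02630 = 38.023 pc.
In light-years: 38.023 × 3.262 = 124.03 ly.

124.0 ly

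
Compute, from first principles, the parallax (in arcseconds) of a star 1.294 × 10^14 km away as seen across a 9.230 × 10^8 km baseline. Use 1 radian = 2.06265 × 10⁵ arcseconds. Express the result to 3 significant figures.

θ ≈ B/d = (9.230 × 10^8) / (1.294 × 10^14) = 7.1329 × 10^-6 rad.
In arcseconds: 7.1329 × 10^-6 × 206265 = 1.4713″.

1.47 arcsec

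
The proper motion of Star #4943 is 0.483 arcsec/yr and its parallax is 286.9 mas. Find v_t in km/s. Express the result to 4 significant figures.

7.980 km/s

d = 1/p = 1/0.2869″ = 3.4855 pc.
v_t = 4.74 × μ × d = 4.74 × 0.483 × 3.4855 = 7.9798 km/s.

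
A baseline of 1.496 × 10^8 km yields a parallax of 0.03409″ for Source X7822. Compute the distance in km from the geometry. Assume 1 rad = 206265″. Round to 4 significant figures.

9.052 × 10^14 km

θ = 0.03409″ = 0.03409/206265 = 1.6527 × 10^-7 rad.
d = B/θ = (1.496 × 10^8) / (1.6527 × 10^-7) = 9.0519 × 10^14 km.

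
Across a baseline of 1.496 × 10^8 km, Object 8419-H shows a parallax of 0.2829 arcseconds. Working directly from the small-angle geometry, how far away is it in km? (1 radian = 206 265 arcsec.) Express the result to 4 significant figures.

1.091 × 10^14 km

θ = 0.2829″ = 0.2829/206265 = 1.3715 × 10^-6 rad.
d = B/θ = (1.496 × 10^8) / (1.3715 × 10^-6) = 1.0908 × 10^14 km.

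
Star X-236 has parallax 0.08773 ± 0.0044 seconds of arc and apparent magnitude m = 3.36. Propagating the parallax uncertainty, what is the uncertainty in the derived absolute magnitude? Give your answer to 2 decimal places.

M = m − 5 log₁₀ d + 5 = m + 5 log₁₀ p + 5, so ∂M/∂p = 5/(p ln 10).
σ_M = (5/ln 10) · (σ_p/p) = 2.1715 × 0.0044/0.08773 = 2.1715 × 0.050154 = 0.10891.

σ_M = 0.11 mag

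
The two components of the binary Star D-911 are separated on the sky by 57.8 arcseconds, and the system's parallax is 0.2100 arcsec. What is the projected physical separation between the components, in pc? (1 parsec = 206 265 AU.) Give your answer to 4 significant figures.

0.001334 pc

d = 1/p = 1/0.2100″ = 4.7619 pc.
At distance d (pc), an angle of θ arcsec spans θ·d AU: s = 57.8 × 4.7619 = 275.24 AU.
= 275.24 / 206265 = 0.0013344 pc.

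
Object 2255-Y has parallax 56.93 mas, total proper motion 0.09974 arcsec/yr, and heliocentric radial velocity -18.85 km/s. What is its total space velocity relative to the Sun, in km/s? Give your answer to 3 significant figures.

d = 1/p = 1/0.05693″ = 17.565 pc.
v_t = 4.740 μ d = 4.740 × 0.09974 × 17.565 = 8.3042 km/s.
v = √(v_r² + v_t²) = √((-18.85)² + 8.3042²) = √424.282 = 20.598 km/s.

20.6 km/s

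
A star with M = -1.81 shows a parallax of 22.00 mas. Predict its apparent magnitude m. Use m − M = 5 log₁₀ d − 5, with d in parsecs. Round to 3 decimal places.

d = 1/p = 1/0.02200″ = 45.455 pc.
m − M = 5 log₁₀ d − 5 = 5 log₁₀(45.455) − 5 = 8.2879 − 5 = 3.2879.
m = M + (m − M) = -1.81 + 3.2879 = 1.478.

m = 1.478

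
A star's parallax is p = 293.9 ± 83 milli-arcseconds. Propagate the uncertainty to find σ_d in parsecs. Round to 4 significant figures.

d = 1/p, so σ_d = σ_p / p².
σ_d = 0.0830 / (0.2939)² = 0.0830 / 0.086377 = 0.9609 pc.

0.9609 pc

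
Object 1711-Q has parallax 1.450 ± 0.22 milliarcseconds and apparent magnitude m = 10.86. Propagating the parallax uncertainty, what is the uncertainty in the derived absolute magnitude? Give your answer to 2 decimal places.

M = m − 5 log₁₀ d + 5 = m + 5 log₁₀ p + 5, so ∂M/∂p = 5/(p ln 10).
σ_M = (5/ln 10) · (σ_p/p) = 2.1715 × 0.22/1.450 = 2.1715 × 0.15172 = 0.32946.

σ_M = 0.33 mag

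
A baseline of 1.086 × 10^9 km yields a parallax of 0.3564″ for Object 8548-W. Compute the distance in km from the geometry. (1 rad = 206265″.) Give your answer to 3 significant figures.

6.29 × 10^14 km

θ = 0.3564″ = 0.3564/206265 = 1.7279 × 10^-6 rad.
d = B/θ = (1.086 × 10^9) / (1.7279 × 10^-6) = 6.2851 × 10^14 km.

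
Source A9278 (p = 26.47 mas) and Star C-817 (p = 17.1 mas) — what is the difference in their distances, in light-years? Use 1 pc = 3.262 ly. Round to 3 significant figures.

d_A = 1/0.02647″ = 37.779 pc; d_B = 1/0.01710″ = 58.48 pc.
|d_B − d_A| = |58.48 − 37.779| = 20.701 pc = 20.701 × 3.262 ly = 67.527 ly.

67.5 ly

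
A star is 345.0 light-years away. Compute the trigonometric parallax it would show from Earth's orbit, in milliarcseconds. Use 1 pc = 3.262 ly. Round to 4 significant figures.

d = 345.0 ly ÷ 3.262 = 105.76 pc.
p = 1/d = 1/105.76 = 0.0094554 arcsec.
= 0.0094554 × 1000 = 9.4554 mas.

9.455 mas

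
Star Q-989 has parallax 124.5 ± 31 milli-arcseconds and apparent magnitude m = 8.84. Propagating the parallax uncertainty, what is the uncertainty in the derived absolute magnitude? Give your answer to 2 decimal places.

M = m − 5 log₁₀ d + 5 = m + 5 log₁₀ p + 5, so ∂M/∂p = 5/(p ln 10).
σ_M = (5/ln 10) · (σ_p/p) = 2.1715 × 31/124.5 = 2.1715 × 0.249 = 0.5407.

σ_M = 0.54 mag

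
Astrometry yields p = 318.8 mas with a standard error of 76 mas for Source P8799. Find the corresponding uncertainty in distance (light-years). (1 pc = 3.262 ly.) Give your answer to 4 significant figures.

2.439 ly

d = 1/p, so σ_d = σ_p / p².
σ_d = 0.0760 / (0.3188)² = 0.0760 / 0.10163 = 0.74781 pc = 0.74781 × 3.262 ly = 2.4394 ly.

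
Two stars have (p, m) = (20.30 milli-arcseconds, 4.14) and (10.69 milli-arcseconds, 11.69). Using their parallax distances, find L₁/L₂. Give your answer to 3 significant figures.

d₁ = 1/p₁ = 1/0.02030″ = 49.261 pc; d₂ = 1/p₂ = 1/0.01069″ = 93.545 pc.
M₁ = m₁ − 5 log₁₀ d₁ + 5 = 4.14 − 8.4625 + 5 = 0.6775.
M₂ = 11.69 − 9.8551 + 5 = 6.8349.
L₁/L₂ = 10^(0.4(M₂ − M₁)) = 10^(0.4 × 6.1574) = 10^2.46296 = 290.38.

L₁/L₂ = 290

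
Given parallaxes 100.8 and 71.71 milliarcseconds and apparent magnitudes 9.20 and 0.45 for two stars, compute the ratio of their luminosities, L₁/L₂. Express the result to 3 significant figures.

L₁/L₂ = 0.000160

d₁ = 1/p₁ = 1/0.1008″ = 9.9206 pc; d₂ = 1/p₂ = 1/0.07171″ = 13.945 pc.
M₁ = m₁ − 5 log₁₀ d₁ + 5 = 9.20 − 4.9827 + 5 = 9.2173.
M₂ = 0.45 − 5.7221 + 5 = -0.2721.
L₁/L₂ = 10^(0.4(M₂ − M₁)) = 10^(0.4 × (-9.4894)) = 10^(-3.79576) = 0.00016004.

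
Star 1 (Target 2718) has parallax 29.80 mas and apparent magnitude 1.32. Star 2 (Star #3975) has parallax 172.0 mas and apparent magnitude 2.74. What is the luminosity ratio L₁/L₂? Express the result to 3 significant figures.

d₁ = 1/p₁ = 1/0.02980″ = 33.557 pc; d₂ = 1/p₂ = 1/0.1720″ = 5.814 pc.
M₁ = m₁ − 5 log₁₀ d₁ + 5 = 1.32 − 7.6289 + 5 = -1.3089.
M₂ = 2.74 − 3.8224 + 5 = 3.9176.
L₁/L₂ = 10^(0.4(M₂ − M₁)) = 10^(0.4 × 5.2265) = 10^2.09060 = 123.2.

L₁/L₂ = 123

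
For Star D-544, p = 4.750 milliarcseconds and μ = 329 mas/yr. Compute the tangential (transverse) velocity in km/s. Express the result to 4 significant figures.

328.3 km/s

d = 1/p = 1/0.004750″ = 210.53 pc.
μ = 329 mas/yr = 0.329 ″/yr.
v_t = 4.74 × μ × d = 4.74 × 0.329 × 210.53 = 328.31 km/s.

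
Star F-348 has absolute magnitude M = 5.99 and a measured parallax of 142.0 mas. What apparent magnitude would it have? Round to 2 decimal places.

d = 1/p = 1/0.1420″ = 7.0423 pc.
m − M = 5 log₁₀ d − 5 = 5 log₁₀(7.0423) − 5 = 4.2386 − 5 = -0.7614.
m = M + (m − M) = 5.99 + (-0.7614) = 5.23.

m = 5.23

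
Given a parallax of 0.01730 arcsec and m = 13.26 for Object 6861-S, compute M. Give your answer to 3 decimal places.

M = 9.450

d = 1/p = 1/0.01730″ = 57.803 pc.
m − M = 5 log₁₀(57.803) − 5 = 8.8098 − 5 = 3.8098.
M = m − (m − M) = 13.26 − 3.8098 = 9.450.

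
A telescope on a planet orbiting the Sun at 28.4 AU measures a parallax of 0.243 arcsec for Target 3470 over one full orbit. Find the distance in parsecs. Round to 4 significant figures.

With baseline B (in AU) and parallax p (in arcsec), d = B/p parsecs.
d = 28.4 / 0.243 = 116.87 pc.

116.9 pc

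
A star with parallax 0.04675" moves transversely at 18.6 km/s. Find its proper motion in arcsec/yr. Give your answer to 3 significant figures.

0.183 arcsec/yr

d = 1/p = 1/0.04675″ = 21.39 pc.
μ = v_t / (4.74 d) = 18.6 / (4.74 × 21.39) = 18.6 / 101.39 = 0.18345 ″/yr.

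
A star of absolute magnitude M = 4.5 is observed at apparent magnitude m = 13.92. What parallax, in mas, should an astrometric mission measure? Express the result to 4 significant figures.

m − M = 13.92 − 4.5 = 9.42.
d = 10^((m−M)/5 + 1) = 10^2.884 = 765.6 pc.
p = 1/d = 1/765.6 = 0.0013062 arcsec = 1.3062 mas.

1.306 mas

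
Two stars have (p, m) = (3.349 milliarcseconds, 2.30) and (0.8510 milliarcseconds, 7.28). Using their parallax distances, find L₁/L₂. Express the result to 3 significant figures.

d₁ = 1/p₁ = 1/0.003349″ = 298.6 pc; d₂ = 1/p₂ = 1/0.0008510″ = 1175.1 pc.
M₁ = m₁ − 5 log₁₀ d₁ + 5 = 2.30 − 12.3754 + 5 = -5.0754.
M₂ = 7.28 − 15.3504 + 5 = -3.0704.
L₁/L₂ = 10^(0.4(M₂ − M₁)) = 10^(0.4 × 2.0050) = 10^0.80200 = 6.3387.

L₁/L₂ = 6.34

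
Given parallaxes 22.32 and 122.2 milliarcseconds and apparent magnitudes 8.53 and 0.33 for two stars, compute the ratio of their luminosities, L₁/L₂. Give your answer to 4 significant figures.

L₁/L₂ = 0.01573

d₁ = 1/p₁ = 1/0.02232″ = 44.803 pc; d₂ = 1/p₂ = 1/0.1222″ = 8.1833 pc.
M₁ = m₁ − 5 log₁₀ d₁ + 5 = 8.53 − 8.2565 + 5 = 5.2735.
M₂ = 0.33 − 4.5646 + 5 = 0.7654.
L₁/L₂ = 10^(0.4(M₂ − M₁)) = 10^(0.4 × (-4.5081)) = 10^(-1.80324) = 0.015731.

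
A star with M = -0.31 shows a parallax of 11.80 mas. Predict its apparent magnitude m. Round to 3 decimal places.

d = 1/p = 1/0.01180″ = 84.746 pc.
m − M = 5 log₁₀ d − 5 = 5 log₁₀(84.746) − 5 = 9.6406 − 5 = 4.6406.
m = M + (m − M) = -0.31 + 4.6406 = 4.331.

m = 4.331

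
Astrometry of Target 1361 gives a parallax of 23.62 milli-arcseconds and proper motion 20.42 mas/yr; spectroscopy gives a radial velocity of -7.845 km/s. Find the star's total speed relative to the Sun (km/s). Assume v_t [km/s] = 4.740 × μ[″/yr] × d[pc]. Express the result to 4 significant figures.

d = 1/p = 1/0.02362″ = 42.337 pc.
μ = 20.42 mas/yr = 0.02042 ″/yr.
v_t = 4.740 μ d = 4.740 × 0.02042 × 42.337 = 4.0978 km/s.
v = √(v_r² + v_t²) = √((-7.845)² + 4.0978²) = √78.336 = 8.8508 km/s.

8.851 km/s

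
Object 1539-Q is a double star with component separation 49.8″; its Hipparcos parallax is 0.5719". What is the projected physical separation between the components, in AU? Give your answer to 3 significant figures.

87.1 AU

d = 1/p = 1/0.5719″ = 1.7486 pc.
At distance d (pc), an angle of θ arcsec spans θ·d AU: s = 49.8 × 1.7486 = 87.08 AU.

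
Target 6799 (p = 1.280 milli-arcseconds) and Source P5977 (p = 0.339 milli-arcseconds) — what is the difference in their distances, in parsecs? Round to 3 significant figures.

2170 pc

d_A = 1/0.001280″ = 781.25 pc; d_B = 1/0.0003390″ = 2949.9 pc.
|d_B − d_A| = |2949.9 − 781.25| = 2168.7 pc.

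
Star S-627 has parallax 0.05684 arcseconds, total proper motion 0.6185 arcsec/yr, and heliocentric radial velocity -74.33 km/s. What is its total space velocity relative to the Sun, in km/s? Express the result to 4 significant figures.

d = 1/p = 1/0.05684″ = 17.593 pc.
v_t = 4.740 μ d = 4.740 × 0.6185 × 17.593 = 51.577 km/s.
v = √(v_r² + v_t²) = √((-74.33)² + 51.577²) = √8185.14 = 90.472 km/s.

90.47 km/s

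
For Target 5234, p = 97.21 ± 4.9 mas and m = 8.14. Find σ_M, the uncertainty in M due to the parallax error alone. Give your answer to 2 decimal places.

σ_M = 0.11 mag

M = m − 5 log₁₀ d + 5 = m + 5 log₁₀ p + 5, so ∂M/∂p = 5/(p ln 10).
σ_M = (5/ln 10) · (σ_p/p) = 2.1715 × 4.9/97.21 = 2.1715 × 0.050406 = 0.10946.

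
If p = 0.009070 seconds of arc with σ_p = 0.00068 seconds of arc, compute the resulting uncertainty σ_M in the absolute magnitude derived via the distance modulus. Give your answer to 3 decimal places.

M = m − 5 log₁₀ d + 5 = m + 5 log₁₀ p + 5, so ∂M/∂p = 5/(p ln 10).
σ_M = (5/ln 10) · (σ_p/p) = 2.1715 × 0.00068/0.009070 = 2.1715 × 0.074972 = 0.1628.

σ_M = 0.163 mag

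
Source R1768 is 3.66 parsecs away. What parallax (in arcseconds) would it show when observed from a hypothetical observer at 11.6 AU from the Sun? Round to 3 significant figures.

3.17 arcsec

p (arcsec) = B (AU) / d (pc).
p = 11.6 / 3.66 = 3.1694 arcsec.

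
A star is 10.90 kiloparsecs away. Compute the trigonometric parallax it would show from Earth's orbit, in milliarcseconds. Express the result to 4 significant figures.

0.09174 mas

d = 10.90 kpc = 10900 pc.
p = 1/d = 1/10900 = 0.000091743 arcsec.
= 0.000091743 × 1000 = 0.091743 mas.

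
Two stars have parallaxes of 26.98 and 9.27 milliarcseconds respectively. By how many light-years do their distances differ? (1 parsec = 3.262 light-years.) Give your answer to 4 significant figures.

231.0 ly

d_A = 1/0.02698″ = 37.064 pc; d_B = 1/0.009270″ = 107.87 pc.
|d_B − d_A| = |107.87 − 37.064| = 70.806 pc = 70.806 × 3.262 ly = 230.97 ly.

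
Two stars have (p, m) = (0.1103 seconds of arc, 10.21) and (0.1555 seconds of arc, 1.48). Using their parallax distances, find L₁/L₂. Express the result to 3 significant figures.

L₁/L₂ = 0.000640

d₁ = 1/p₁ = 1/0.1103″ = 9.0662 pc; d₂ = 1/p₂ = 1/0.1555″ = 6.4309 pc.
M₁ = m₁ − 5 log₁₀ d₁ + 5 = 10.21 − 4.7871 + 5 = 10.4229.
M₂ = 1.48 − 4.0414 + 5 = 2.4386.
L₁/L₂ = 10^(0.4(M₂ − M₁)) = 10^(0.4 × (-7.9843)) = 10^(-3.19372) = 0.00064015.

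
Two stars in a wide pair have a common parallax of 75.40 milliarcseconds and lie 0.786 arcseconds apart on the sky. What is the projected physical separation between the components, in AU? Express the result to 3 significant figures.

10.4 AU

d = 1/p = 1/0.07540″ = 13.263 pc.
At distance d (pc), an angle of θ arcsec spans θ·d AU: s = 0.786 × 13.263 = 10.425 AU.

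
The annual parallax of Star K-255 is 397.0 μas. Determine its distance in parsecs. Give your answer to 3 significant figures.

p = 397.0 μas = 0.0003970 arcsec.
d = 1/p = 1/0.0003970 = 2518.9 pc.

2520 pc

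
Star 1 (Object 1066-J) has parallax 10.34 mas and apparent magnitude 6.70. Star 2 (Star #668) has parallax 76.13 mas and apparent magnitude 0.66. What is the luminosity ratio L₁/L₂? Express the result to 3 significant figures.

d₁ = 1/p₁ = 1/0.01034″ = 96.712 pc; d₂ = 1/p₂ = 1/0.07613″ = 13.135 pc.
M₁ = m₁ − 5 log₁₀ d₁ + 5 = 6.70 − 9.9274 + 5 = 1.7726.
M₂ = 0.66 − 5.5922 + 5 = 0.0678.
L₁/L₂ = 10^(0.4(M₂ − M₁)) = 10^(0.4 × (-1.7048)) = 10^(-0.68192) = 0.20801.

L₁/L₂ = 0.208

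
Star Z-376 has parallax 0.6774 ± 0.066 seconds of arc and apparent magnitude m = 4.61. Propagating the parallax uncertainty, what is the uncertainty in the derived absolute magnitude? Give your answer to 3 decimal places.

M = m − 5 log₁₀ d + 5 = m + 5 log₁₀ p + 5, so ∂M/∂p = 5/(p ln 10).
σ_M = (5/ln 10) · (σ_p/p) = 2.1715 × 0.066/0.6774 = 2.1715 × 0.097431 = 0.21157.

σ_M = 0.212 mag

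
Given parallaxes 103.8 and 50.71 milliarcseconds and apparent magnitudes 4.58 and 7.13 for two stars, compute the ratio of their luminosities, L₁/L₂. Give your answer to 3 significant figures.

L₁/L₂ = 2.50

d₁ = 1/p₁ = 1/0.1038″ = 9.6339 pc; d₂ = 1/p₂ = 1/0.05071″ = 19.72 pc.
M₁ = m₁ − 5 log₁₀ d₁ + 5 = 4.58 − 4.9190 + 5 = 4.6610.
M₂ = 7.13 − 6.4745 + 5 = 5.6555.
L₁/L₂ = 10^(0.4(M₂ − M₁)) = 10^(0.4 × 0.9945) = 10^0.39780 = 2.4992.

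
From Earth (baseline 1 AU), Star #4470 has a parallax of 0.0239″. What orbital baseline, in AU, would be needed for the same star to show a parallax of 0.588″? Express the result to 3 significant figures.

24.6 AU

Parallax scales linearly with baseline: p ∝ B, so B = p_target / p_Earth × 1 AU.
B = 0.588 / 0.0239 = 24.603 AU.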